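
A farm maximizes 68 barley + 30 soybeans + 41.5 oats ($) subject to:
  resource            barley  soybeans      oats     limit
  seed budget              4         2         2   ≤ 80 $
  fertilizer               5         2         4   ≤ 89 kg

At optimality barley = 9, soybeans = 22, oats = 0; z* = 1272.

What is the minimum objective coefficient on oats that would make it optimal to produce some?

At the optimum: seed budget uses 80 of 80 (binding); fertilizer uses 89 of 89 (binding).
From A_Bᵀ y = c: 4·y_seed budget + 5·y_fertilizer = 68; 2·y_seed budget + 2·y_fertilizer = 30.
Solving: y_seed budget = 7, y_fertilizer = 8.
oats enters the basis when its profit ≥ yᵀa₃ = 7·2 + 8·4 = 46.

46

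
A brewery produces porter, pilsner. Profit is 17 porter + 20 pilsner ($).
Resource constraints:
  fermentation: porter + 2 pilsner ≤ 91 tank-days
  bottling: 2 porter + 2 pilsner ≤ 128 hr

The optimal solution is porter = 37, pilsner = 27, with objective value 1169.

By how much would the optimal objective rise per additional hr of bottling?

Both fermentation and bottling are binding at x*.
Dual feasibility on the basic columns requires 1·y_fermentation + 2·y_bottling = 17, 2·y_fermentation + 2·y_bottling = 20.
→ y_fermentation = 3 and y_bottling = 7.
Shadow price of bottling = 7.

7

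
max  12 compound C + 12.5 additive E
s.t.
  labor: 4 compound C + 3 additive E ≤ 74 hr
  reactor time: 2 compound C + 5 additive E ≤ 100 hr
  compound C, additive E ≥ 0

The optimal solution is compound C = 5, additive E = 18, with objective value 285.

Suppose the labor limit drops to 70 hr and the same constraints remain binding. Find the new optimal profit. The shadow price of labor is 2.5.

275

Δb = -4, so new z* = 285 + (2.5)·(-4) = 285 − 10 = 275.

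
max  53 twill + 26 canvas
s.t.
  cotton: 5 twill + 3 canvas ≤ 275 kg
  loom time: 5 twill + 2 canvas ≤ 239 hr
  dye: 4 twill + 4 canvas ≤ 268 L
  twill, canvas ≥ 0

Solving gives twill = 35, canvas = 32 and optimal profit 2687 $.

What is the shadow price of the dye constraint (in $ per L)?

Check each constraint at x*: cotton 271/275 (slack 4); loom time 239/239 (tight); dye 268/268 (tight).
By complementary slackness, y = 0 for the non-binding constraint.
From A_Bᵀ y = c: 5·y_loom time + 4·y_dye = 53; 2·y_loom time + 4·y_dye = 26.
This yields shadow prices y_loom time = 9, y_dye = 2.
Shadow price of dye = 2.

2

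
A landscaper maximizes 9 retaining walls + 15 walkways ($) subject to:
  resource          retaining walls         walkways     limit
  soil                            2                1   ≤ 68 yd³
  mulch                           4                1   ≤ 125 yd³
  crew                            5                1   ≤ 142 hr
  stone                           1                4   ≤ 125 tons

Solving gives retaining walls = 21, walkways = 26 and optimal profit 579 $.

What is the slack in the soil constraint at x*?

soil used = 2·21 + 1·26 = 68; slack = 68 − 68 = 0.

0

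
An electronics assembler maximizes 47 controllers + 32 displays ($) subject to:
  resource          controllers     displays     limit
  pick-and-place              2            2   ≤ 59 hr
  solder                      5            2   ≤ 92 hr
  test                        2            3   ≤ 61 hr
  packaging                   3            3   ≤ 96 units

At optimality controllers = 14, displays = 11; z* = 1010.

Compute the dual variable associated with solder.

Binding: solder and test. Non-binding: pick-and-place (9 unused), packaging (21 unused).
Since pick-and-place, packaging are not tight, their duals are 0.
Dual feasibility on the basic columns requires 5·y_solder + 2·y_test = 47, 2·y_solder + 3·y_test = 32.
This yields shadow prices y_solder = 7, y_test = 6.
Shadow price of solder = 7.

7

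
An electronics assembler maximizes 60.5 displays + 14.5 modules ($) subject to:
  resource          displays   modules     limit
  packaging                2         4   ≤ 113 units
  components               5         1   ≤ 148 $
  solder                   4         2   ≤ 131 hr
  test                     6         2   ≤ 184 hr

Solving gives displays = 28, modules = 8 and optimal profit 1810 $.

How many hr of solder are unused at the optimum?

3

solder used = 4·28 + 2·8 = 128; slack = 131 − 128 = 3.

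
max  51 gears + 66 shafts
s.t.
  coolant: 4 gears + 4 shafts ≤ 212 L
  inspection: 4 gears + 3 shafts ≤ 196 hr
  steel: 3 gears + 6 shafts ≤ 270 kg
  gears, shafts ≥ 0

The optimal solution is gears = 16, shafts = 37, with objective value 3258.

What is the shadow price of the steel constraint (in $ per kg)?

At the optimum: coolant uses 212 of 212 (binding); inspection uses 175 of 196 (slack = 21); steel uses 270 of 270 (binding).
Slack constraints have shadow price 0 (complementary slackness).
Dual feasibility on the basic columns requires 4·y_coolant + 3·y_steel = 51, 4·y_coolant + 6·y_steel = 66.
→ y_coolant = 9 and y_steel = 5.
Shadow price of steel = 5.

5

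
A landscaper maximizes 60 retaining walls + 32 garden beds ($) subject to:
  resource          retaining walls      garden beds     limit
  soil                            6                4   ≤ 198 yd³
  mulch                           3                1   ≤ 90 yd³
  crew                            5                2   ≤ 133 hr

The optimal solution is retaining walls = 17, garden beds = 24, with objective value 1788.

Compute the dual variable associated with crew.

6

Check each constraint at x*: soil 198/198 (tight); mulch 75/90 (slack 15); crew 133/133 (tight).
Slack constraints have shadow price 0 (complementary slackness).
From A_Bᵀ y = c: 6·y_soil + 5·y_crew = 60; 4·y_soil + 2·y_crew = 32.
This yields shadow prices y_soil = 5, y_crew = 6.
Shadow price of crew = 6.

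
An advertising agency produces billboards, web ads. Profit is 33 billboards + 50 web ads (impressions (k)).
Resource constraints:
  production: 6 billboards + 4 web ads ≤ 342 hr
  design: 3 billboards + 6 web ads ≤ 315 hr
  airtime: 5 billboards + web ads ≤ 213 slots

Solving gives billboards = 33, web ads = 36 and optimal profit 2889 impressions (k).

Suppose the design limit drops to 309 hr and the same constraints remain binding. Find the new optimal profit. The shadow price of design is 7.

2847

Δb = -6, so new z* = 2889 + (7)·(-6) = 2889 − 42 = 2847.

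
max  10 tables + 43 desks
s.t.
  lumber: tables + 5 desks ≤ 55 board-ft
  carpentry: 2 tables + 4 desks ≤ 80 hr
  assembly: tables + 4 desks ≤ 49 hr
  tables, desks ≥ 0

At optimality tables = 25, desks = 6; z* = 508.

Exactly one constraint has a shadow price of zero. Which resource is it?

lumber: 55/55 (binding)
carpentry: 74/80 (slack 6)
assembly: 49/49 (binding)
By complementary slackness, a constraint with positive slack has shadow price 0 → carpentry.

carpentry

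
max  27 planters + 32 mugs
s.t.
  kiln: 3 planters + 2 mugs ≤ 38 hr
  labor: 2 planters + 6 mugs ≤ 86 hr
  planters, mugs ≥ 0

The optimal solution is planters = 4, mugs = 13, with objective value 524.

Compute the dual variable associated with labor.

3

At the optimum: kiln uses 38 of 38 (binding); labor uses 86 of 86 (binding).
Dual feasibility on the basic columns requires 3·y_kiln + 2·y_labor = 27, 2·y_kiln + 6·y_labor = 32.
This yields shadow prices y_kiln = 7, y_labor = 3.
Shadow price of labor = 3.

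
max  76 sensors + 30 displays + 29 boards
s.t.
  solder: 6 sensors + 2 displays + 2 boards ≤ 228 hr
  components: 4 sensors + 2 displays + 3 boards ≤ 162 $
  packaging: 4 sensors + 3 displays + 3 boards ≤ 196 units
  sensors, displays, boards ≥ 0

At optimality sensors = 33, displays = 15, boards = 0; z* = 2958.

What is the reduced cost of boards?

At the optimum: solder uses 228 of 228 (binding); components uses 162 of 162 (binding); packaging uses 177 of 196 (slack = 19).
By complementary slackness, y = 0 for the non-binding constraint.
Dual feasibility on the basic columns requires 6·y_solder + 4·y_components = 76, 2·y_solder + 2·y_components = 30.
This yields shadow prices y_solder = 8, y_components = 7.
Reduced cost of boards: c₃ − yᵀa₃ = 29 − (8·2 + 7·3) = 29 − 37 = -8.

-8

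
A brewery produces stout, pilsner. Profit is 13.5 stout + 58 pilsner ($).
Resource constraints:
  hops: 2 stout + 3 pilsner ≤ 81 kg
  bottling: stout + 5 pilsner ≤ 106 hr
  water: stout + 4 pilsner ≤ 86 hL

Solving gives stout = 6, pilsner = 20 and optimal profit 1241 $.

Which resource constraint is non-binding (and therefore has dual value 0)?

hops

hops: 72/81 (slack 9)
bottling: 106/106 (binding)
water: 86/86 (binding)
By complementary slackness, a constraint with positive slack has shadow price 0 → hops.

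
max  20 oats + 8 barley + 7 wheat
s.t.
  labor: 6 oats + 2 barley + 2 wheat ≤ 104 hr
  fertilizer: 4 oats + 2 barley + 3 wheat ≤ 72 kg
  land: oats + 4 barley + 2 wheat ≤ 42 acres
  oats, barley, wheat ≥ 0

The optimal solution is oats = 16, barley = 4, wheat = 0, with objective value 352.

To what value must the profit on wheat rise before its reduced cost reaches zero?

10

At the optimum: labor uses 104 of 104 (binding); fertilizer uses 72 of 72 (binding); land uses 32 of 42 (slack = 10).
Slack constraints have shadow price 0 (complementary slackness).
The binding rows give the dual system: 6·y_labor + 4·y_fertilizer = 20 and 2·y_labor + 2·y_fertilizer = 8.
Solving: y_labor = 2, y_fertilizer = 2.
wheat enters the basis when its profit ≥ yᵀa₃ = 2·2 + 2·3 = 10.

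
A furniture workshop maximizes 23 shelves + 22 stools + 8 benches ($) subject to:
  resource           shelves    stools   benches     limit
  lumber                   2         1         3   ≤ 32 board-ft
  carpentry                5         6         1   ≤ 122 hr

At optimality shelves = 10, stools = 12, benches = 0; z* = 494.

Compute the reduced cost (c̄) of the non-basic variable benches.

Both lumber and carpentry are binding at x*.
From A_Bᵀ y = c: 2·y_lumber + 5·y_carpentry = 23; 1·y_lumber + 6·y_carpentry = 22.
→ y_lumber = 4 and y_carpentry = 3.
Reduced cost of benches: c₃ − yᵀa₃ = 8 − (4·3 + 3·1) = 8 − 15 = -7.

-7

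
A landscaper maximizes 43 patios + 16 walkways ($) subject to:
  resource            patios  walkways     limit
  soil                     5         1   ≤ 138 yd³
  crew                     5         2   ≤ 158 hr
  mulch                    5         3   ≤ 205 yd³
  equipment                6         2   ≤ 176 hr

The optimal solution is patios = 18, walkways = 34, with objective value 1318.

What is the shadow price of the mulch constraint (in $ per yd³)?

Binding: crew and equipment. Non-binding: soil (14 unused), mulch (13 unused).
By complementary slackness, y = 0 for the non-binding constraints.
Dual feasibility on the basic columns requires 5·y_crew + 6·y_equipment = 43, 2·y_crew + 2·y_equipment = 16.
→ y_crew = 5 and y_equipment = 3.
Shadow price of mulch = 0.

0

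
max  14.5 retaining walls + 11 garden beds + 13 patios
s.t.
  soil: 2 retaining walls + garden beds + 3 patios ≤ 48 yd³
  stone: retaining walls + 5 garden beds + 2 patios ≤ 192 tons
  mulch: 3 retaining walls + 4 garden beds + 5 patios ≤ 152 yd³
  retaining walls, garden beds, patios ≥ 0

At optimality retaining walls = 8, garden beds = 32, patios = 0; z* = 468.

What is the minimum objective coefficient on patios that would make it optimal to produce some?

Binding: soil and mulch. Non-binding: stone (24 unused).
By complementary slackness, y = 0 for the non-binding constraint.
The binding rows give the dual system: 2·y_soil + 3·y_mulch = 14.5 and 1·y_soil + 4·y_mulch = 11.
Solving: y_soil = 5, y_mulch = 1.5.
patios enters the basis when its profit ≥ yᵀa₃ = 5·3 + 1.5·5 = 22.5.

22.5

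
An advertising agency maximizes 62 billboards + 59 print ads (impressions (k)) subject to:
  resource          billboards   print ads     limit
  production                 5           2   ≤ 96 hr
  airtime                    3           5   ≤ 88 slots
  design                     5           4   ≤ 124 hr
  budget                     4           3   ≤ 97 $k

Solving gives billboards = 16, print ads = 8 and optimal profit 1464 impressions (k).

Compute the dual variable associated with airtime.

At the optimum: production uses 96 of 96 (binding); airtime uses 88 of 88 (binding); design uses 112 of 124 (slack = 12); budget uses 88 of 97 (slack = 9).
By complementary slackness, y = 0 for the non-binding constraints.
The binding rows give the dual system: 5·y_production + 3·y_airtime = 62 and 2·y_production + 5·y_airtime = 59.
This yields shadow prices y_production = 7, y_airtime = 9.
Shadow price of airtime = 9.

9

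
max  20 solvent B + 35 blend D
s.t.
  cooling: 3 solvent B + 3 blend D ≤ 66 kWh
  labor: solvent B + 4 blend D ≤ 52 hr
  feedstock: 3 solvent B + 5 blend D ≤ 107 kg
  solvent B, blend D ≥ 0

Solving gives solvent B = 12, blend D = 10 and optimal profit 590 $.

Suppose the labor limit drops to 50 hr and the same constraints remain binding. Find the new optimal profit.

Binding: cooling and labor. Non-binding: feedstock (21 unused).
Slack constraints have shadow price 0 (complementary slackness).
Dual feasibility on the basic columns requires 3·y_cooling + 1·y_labor = 20, 3·y_cooling + 4·y_labor = 35.
→ y_cooling = 5 and y_labor = 5.
Δz = y_labor·Δb = 5 × (-2) = -10, so new z* = 590 − 10 = 580.

580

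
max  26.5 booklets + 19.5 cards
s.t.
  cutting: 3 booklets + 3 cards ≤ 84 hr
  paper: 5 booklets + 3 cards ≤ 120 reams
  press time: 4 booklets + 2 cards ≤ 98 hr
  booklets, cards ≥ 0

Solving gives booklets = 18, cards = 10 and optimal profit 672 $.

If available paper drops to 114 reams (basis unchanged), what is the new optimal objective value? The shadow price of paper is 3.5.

651

Δb = -6, so new z* = 672 + (3.5)·(-6) = 672 − 21 = 651.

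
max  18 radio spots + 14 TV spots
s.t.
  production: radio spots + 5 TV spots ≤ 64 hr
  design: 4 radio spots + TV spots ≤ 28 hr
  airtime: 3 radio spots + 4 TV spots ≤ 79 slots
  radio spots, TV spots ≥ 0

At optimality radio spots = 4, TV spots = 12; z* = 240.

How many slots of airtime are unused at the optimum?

19

airtime used = 3·4 + 4·12 = 60; slack = 79 − 60 = 19.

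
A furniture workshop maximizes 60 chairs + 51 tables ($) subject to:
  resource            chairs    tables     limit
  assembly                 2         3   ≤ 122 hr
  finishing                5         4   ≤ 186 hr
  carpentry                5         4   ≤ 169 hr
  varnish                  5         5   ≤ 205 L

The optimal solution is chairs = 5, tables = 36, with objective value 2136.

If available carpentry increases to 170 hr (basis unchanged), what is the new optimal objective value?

2145

Binding: carpentry and varnish. Non-binding: assembly (4 unused), finishing (17 unused).
Since assembly, finishing are not tight, their duals are 0.
Dual feasibility on the basic columns requires 5·y_carpentry + 5·y_varnish = 60, 4·y_carpentry + 5·y_varnish = 51.
This yields shadow prices y_carpentry = 9, y_varnish = 3.
Δz = y_carpentry·Δb = 9 × (1) = 9, so new z* = 2136 + 9 = 2145.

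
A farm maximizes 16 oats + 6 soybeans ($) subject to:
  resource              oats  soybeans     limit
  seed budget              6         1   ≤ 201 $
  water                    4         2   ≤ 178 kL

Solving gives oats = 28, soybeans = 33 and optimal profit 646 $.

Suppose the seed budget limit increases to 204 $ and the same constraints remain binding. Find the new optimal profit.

649

At the optimum: seed budget uses 201 of 201 (binding); water uses 178 of 178 (binding).
Dual feasibility on the basic columns requires 6·y_seed budget + 4·y_water = 16, 1·y_seed budget + 2·y_water = 6.
This yields shadow prices y_seed budget = 1, y_water = 2.5.
Δz = y_seed budget·Δb = 1 × (3) = 3, so new z* = 646 + 3 = 649.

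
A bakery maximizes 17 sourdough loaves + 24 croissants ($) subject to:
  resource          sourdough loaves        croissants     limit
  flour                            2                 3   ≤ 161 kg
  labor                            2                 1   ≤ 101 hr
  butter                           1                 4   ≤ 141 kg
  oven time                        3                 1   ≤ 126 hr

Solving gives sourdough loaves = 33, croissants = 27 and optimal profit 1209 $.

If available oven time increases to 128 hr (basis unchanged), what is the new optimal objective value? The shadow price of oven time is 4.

1217

Δb = 2, so new z* = 1209 + (4)·(2) = 1209 + 8 = 1217.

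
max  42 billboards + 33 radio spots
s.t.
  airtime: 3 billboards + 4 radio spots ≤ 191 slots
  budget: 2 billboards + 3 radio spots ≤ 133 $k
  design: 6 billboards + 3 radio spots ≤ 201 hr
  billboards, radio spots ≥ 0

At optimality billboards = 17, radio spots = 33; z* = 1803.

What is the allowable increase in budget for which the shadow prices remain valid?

6.4

Binding constraints: budget, design. The basis is B = [[2,3],[6,3]] with det -12.
Per unit increase in budget, x* moves by d = (-0.25, 0.5).
The basis stays optimal until airtime becomes binding; allowable increase = 6.4 $k.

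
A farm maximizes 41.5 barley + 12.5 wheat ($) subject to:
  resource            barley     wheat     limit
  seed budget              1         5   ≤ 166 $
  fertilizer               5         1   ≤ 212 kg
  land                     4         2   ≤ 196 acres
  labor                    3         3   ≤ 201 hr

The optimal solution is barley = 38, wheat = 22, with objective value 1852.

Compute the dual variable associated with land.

Binding: fertilizer and land. Non-binding: seed budget (18 unused), labor (21 unused).
Slack constraints have shadow price 0 (complementary slackness).
The binding rows give the dual system: 5·y_fertilizer + 4·y_land = 41.5 and 1·y_fertilizer + 2·y_land = 12.5.
This yields shadow prices y_fertilizer = 5.5, y_land = 3.5.
Shadow price of land = 3.5.

3.5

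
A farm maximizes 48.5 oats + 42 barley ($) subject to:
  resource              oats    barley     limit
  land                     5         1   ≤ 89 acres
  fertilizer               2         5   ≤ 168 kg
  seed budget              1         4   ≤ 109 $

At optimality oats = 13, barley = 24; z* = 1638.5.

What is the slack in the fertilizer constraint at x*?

fertilizer used = 2·13 + 5·24 = 146; slack = 168 − 146 = 22.

22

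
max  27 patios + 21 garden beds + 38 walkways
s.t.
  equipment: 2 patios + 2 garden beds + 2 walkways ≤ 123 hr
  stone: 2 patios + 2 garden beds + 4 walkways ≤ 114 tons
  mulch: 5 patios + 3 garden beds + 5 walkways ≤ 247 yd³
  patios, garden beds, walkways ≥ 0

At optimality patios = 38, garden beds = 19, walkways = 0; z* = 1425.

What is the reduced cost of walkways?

-1

Binding: stone and mulch. Non-binding: equipment (9 unused).
Slack constraints have shadow price 0 (complementary slackness).
The binding rows give the dual system: 2·y_stone + 5·y_mulch = 27 and 2·y_stone + 3·y_mulch = 21.
Solving: y_stone = 6, y_mulch = 3.
Reduced cost of walkways: c₃ − yᵀa₃ = 38 − (6·4 + 3·5) = 38 − 39 = -1.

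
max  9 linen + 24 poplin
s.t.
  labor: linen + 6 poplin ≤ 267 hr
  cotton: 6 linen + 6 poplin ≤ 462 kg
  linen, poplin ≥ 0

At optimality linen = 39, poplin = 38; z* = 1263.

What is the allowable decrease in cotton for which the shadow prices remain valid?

Binding constraints: labor, cotton. The basis is B = [[1,6],[6,6]] with det -30.
Per unit decrease in cotton, x* moves by d = (-0.2, 0.0333).
The basis stays optimal until linen reaches 0; allowable decrease = 195 kg.

195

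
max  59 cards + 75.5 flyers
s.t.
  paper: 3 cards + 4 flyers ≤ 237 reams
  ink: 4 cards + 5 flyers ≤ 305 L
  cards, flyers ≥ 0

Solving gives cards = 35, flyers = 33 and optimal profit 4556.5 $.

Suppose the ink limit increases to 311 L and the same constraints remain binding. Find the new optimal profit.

At the optimum: paper uses 237 of 237 (binding); ink uses 305 of 305 (binding).
From A_Bᵀ y = c: 3·y_paper + 4·y_ink = 59; 4·y_paper + 5·y_ink = 75.5.
Solving: y_paper = 7, y_ink = 9.5.
Δz = y_ink·Δb = 9.5 × (6) = 57, so new z* = 4556.5 + 57 = 4613.5.

4613.5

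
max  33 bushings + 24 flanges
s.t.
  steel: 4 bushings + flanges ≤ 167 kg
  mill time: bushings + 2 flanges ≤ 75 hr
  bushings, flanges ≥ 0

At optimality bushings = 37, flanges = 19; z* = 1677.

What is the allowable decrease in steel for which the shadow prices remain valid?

129.5

Binding constraints: steel, mill time. The basis is B = [[4,1],[1,2]] with det 7.
Per unit decrease in steel, x* moves by d = (-0.2857, 0.1429).
The basis stays optimal until bushings reaches 0; allowable decrease = 129.5 kg.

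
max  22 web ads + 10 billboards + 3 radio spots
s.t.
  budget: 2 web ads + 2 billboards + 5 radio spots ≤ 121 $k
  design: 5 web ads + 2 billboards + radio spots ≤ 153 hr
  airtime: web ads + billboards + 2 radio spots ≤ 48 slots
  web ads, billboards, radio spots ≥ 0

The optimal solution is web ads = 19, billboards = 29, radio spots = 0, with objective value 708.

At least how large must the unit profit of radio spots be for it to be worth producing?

At the optimum: budget uses 96 of 121 (slack = 25); design uses 153 of 153 (binding); airtime uses 48 of 48 (binding).
Since budget is not tight, its dual is 0.
Dual feasibility on the basic columns requires 5·y_design + 1·y_airtime = 22, 2·y_design + 1·y_airtime = 10.
→ y_design = 4 and y_airtime = 2.
radio spots enters the basis when its profit ≥ yᵀa₃ = 4·1 + 2·2 = 8.

8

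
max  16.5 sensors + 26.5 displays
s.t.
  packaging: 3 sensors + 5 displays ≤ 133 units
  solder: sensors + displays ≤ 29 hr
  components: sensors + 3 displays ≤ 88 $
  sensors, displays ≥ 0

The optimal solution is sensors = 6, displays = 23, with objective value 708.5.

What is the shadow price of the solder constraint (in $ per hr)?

1.5

Check each constraint at x*: packaging 133/133 (tight); solder 29/29 (tight); components 75/88 (slack 13).
By complementary slackness, y = 0 for the non-binding constraint.
From A_Bᵀ y = c: 3·y_packaging + 1·y_solder = 16.5; 5·y_packaging + 1·y_solder = 26.5.
This yields shadow prices y_packaging = 5, y_solder = 1.5.
Shadow price of solder = 1.5.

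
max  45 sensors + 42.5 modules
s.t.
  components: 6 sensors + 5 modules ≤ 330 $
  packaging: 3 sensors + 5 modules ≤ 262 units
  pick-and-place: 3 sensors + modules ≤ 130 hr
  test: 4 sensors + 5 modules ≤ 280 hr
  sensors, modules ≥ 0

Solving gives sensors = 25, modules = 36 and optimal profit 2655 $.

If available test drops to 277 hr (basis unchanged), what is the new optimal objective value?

2646

Binding: components and test. Non-binding: packaging (7 unused), pick-and-place (19 unused).
Slack constraints have shadow price 0 (complementary slackness).
The binding rows give the dual system: 6·y_components + 4·y_test = 45 and 5·y_components + 5·y_test = 42.5.
This yields shadow prices y_components = 5.5, y_test = 3.
Δz = y_test·Δb = 3 × (-3) = -9, so new z* = 2655 − 9 = 2646.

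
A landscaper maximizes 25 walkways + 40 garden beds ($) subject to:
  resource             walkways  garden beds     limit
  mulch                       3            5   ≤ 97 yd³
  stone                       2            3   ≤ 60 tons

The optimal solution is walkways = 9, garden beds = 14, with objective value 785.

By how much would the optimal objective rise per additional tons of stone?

5

At the optimum: mulch uses 97 of 97 (binding); stone uses 60 of 60 (binding).
From A_Bᵀ y = c: 3·y_mulch + 2·y_stone = 25; 5·y_mulch + 3·y_stone = 40.
This yields shadow prices y_mulch = 5, y_stone = 5.
Shadow price of stone = 5.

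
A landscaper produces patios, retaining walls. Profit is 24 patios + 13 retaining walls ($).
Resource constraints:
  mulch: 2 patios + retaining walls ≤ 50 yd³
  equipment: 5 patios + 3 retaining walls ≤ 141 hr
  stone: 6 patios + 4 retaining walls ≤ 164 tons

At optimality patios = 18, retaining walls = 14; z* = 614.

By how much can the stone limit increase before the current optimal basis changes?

18

Binding constraints: mulch, stone. The basis is B = [[2,1],[6,4]] with det 2.
Per unit increase in stone, x* moves by d = (-0.5, 1).
The basis stays optimal until equipment becomes binding; allowable increase = 18 tons.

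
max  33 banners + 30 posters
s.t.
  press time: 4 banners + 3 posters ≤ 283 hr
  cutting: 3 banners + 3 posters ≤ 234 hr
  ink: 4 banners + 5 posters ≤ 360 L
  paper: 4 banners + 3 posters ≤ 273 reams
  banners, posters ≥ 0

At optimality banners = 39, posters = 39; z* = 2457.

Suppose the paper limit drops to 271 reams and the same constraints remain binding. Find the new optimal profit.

Binding: cutting and paper. Non-binding: press time (10 unused), ink (9 unused).
Slack constraints have shadow price 0 (complementary slackness).
The binding rows give the dual system: 3·y_cutting + 4·y_paper = 33 and 3·y_cutting + 3·y_paper = 30.
→ y_cutting = 7 and y_paper = 3.
Δz = y_paper·Δb = 3 × (-2) = -6, so new z* = 2457 − 6 = 2451.

2451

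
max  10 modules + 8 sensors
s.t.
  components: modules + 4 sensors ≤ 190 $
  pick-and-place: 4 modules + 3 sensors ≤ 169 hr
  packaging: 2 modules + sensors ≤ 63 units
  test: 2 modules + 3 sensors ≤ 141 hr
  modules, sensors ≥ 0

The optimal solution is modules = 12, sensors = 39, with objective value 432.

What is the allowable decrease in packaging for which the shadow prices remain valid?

16

Binding constraints: packaging, test. The basis is B = [[2,1],[2,3]] with det 4.
Per unit decrease in packaging, x* moves by d = (-0.75, 0.5).
The basis stays optimal until modules reaches 0; allowable decrease = 16 units.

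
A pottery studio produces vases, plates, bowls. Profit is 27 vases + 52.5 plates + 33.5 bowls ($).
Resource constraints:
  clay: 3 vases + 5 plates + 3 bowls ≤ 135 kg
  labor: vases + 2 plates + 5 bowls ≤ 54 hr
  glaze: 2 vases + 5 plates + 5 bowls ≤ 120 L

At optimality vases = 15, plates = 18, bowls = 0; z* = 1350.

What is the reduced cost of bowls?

At the optimum: clay uses 135 of 135 (binding); labor uses 51 of 54 (slack = 3); glaze uses 120 of 120 (binding).
Slack constraints have shadow price 0 (complementary slackness).
Dual feasibility on the basic columns requires 3·y_clay + 2·y_glaze = 27, 5·y_clay + 5·y_glaze = 52.5.
This yields shadow prices y_clay = 6, y_glaze = 4.5.
Reduced cost of bowls: c₃ − yᵀa₃ = 33.5 − (6·3 + 4.5·5) = 33.5 − 40.5 = -7.

-7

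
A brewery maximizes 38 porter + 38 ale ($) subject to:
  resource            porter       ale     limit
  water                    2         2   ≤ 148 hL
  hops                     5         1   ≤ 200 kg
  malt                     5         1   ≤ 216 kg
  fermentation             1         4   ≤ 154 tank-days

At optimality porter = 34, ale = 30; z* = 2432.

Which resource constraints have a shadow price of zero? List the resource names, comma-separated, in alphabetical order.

water: 128/148 (slack 20)
hops: 200/200 (binding)
malt: 200/216 (slack 16)
fermentation: 154/154 (binding)
By complementary slackness, a constraint with positive slack has shadow price 0 → malt, water.

malt, water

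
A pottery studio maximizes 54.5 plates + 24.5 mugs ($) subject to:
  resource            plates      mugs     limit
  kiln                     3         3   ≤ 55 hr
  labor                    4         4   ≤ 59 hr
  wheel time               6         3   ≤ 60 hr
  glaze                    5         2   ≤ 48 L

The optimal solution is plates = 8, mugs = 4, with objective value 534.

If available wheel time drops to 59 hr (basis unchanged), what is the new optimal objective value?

Check each constraint at x*: kiln 36/55 (slack 19); labor 48/59 (slack 11); wheel time 60/60 (tight); glaze 48/48 (tight).
By complementary slackness, y = 0 for the non-binding constraints.
From A_Bᵀ y = c: 6·y_wheel time + 5·y_glaze = 54.5; 3·y_wheel time + 2·y_glaze = 24.5.
This yields shadow prices y_wheel time = 4.5, y_glaze = 5.5.
Δz = y_wheel time·Δb = 4.5 × (-1) = -4.5, so new z* = 534 − 4.5 = 529.5.

529.5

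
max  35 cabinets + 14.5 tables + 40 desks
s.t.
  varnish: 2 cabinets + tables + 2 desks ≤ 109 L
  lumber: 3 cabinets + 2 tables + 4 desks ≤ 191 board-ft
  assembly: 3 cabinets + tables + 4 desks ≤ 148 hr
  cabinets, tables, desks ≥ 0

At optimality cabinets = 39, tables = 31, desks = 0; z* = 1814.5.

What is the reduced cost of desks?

Check each constraint at x*: varnish 109/109 (tight); lumber 179/191 (slack 12); assembly 148/148 (tight).
Slack constraints have shadow price 0 (complementary slackness).
The binding rows give the dual system: 2·y_varnish + 3·y_assembly = 35 and 1·y_varnish + 1·y_assembly = 14.5.
This yields shadow prices y_varnish = 8.5, y_assembly = 6.
Reduced cost of desks: c₃ − yᵀa₃ = 40 − (8.5·2 + 6·4) = 40 − 41 = -1.

-1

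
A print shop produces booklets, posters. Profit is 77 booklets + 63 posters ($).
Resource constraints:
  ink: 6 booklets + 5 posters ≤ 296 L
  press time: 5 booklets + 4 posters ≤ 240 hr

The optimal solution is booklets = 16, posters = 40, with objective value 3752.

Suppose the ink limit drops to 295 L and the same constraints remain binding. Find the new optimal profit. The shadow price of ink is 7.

3745

Δb = -1, so new z* = 3752 + (7)·(-1) = 3752 − 7 = 3745.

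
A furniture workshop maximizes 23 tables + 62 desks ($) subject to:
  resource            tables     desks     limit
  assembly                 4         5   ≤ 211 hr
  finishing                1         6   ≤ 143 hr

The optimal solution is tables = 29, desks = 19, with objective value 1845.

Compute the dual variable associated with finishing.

7

Both assembly and finishing are binding at x*.
Dual feasibility on the basic columns requires 4·y_assembly + 1·y_finishing = 23, 5·y_assembly + 6·y_finishing = 62.
→ y_assembly = 4 and y_finishing = 7.
Shadow price of finishing = 7.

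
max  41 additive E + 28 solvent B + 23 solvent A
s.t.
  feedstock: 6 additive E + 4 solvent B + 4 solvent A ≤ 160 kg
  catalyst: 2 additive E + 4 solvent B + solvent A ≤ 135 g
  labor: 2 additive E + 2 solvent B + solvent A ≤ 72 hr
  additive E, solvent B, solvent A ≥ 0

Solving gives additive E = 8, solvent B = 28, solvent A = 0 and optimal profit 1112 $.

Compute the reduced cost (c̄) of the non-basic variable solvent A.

At the optimum: feedstock uses 160 of 160 (binding); catalyst uses 128 of 135 (slack = 7); labor uses 72 of 72 (binding).
Since catalyst is not tight, its dual is 0.
The binding rows give the dual system: 6·y_feedstock + 2·y_labor = 41 and 4·y_feedstock + 2·y_labor = 28.
This yields shadow prices y_feedstock = 6.5, y_labor = 1.
Reduced cost of solvent A: c₃ − yᵀa₃ = 23 − (6.5·4 + 1·1) = 23 − 27 = -4.

-4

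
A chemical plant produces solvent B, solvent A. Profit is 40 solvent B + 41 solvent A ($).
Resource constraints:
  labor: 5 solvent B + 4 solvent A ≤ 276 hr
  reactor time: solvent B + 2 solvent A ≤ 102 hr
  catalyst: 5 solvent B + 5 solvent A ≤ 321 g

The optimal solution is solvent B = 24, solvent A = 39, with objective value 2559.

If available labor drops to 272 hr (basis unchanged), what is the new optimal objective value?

2533

Check each constraint at x*: labor 276/276 (tight); reactor time 102/102 (tight); catalyst 315/321 (slack 6).
Since catalyst is not tight, its dual is 0.
The binding rows give the dual system: 5·y_labor + 1·y_reactor time = 40 and 4·y_labor + 2·y_reactor time = 41.
Solving: y_labor = 6.5, y_reactor time = 7.5.
Δz = y_labor·Δb = 6.5 × (-4) = -26, so new z* = 2559 − 26 = 2533.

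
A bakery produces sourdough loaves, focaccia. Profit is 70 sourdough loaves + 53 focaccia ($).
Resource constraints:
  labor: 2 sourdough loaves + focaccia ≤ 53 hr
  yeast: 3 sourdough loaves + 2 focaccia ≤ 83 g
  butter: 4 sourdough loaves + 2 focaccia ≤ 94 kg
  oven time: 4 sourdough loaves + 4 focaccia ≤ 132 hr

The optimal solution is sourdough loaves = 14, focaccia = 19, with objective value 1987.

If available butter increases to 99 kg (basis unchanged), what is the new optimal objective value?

Binding: butter and oven time. Non-binding: labor (6 unused), yeast (3 unused).
Slack constraints have shadow price 0 (complementary slackness).
Dual feasibility on the basic columns requires 4·y_butter + 4·y_oven time = 70, 2·y_butter + 4·y_oven time = 53.
→ y_butter = 8.5 and y_oven time = 9.
Δz = y_butter·Δb = 8.5 × (5) = 42.5, so new z* = 1987 + 42.5 = 2029.5.

2029.5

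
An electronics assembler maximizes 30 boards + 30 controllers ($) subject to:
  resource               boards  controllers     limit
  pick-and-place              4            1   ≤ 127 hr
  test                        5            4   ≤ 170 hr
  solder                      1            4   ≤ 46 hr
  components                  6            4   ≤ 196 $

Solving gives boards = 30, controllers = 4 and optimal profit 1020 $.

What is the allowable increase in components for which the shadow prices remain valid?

4

Binding constraints: solder, components. The basis is B = [[1,4],[6,4]] with det -20.
Per unit increase in components, x* moves by d = (0.2, -0.05).
The basis stays optimal until pick-and-place becomes binding; allowable increase = 4 $.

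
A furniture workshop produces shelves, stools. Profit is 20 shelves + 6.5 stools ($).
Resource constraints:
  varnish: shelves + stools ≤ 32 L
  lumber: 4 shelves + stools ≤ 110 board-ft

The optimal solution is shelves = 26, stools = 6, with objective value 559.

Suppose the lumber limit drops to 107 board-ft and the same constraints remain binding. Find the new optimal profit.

Check each constraint at x*: varnish 32/32 (tight); lumber 110/110 (tight).
Dual feasibility on the basic columns requires 1·y_varnish + 4·y_lumber = 20, 1·y_varnish + 1·y_lumber = 6.5.
This yields shadow prices y_varnish = 2, y_lumber = 4.5.
Δz = y_lumber·Δb = 4.5 × (-3) = -13.5, so new z* = 559 − 13.5 = 545.5.

545.5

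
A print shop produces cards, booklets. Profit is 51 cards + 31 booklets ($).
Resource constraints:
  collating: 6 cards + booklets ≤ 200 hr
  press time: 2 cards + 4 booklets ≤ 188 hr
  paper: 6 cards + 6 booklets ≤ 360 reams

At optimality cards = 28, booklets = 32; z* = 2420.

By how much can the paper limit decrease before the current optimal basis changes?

Binding constraints: collating, paper. The basis is B = [[6,1],[6,6]] with det 30.
Per unit decrease in paper, x* moves by d = (0.0333, -0.2).
The basis stays optimal until booklets reaches 0; allowable decrease = 160 reams.

160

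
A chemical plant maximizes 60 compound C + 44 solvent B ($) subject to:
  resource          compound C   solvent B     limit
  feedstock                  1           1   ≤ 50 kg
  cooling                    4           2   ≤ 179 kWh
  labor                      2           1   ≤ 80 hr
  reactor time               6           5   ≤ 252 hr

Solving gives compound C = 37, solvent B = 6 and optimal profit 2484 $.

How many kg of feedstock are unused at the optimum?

feedstock used = 1·37 + 1·6 = 43; slack = 50 − 43 = 7.

7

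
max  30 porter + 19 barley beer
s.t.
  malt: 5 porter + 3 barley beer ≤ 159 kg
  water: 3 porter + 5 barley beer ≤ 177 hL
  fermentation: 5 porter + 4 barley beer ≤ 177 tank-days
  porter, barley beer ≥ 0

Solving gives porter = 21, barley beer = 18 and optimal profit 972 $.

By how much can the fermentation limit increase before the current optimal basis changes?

7.5

Binding constraints: malt, fermentation. The basis is B = [[5,3],[5,4]] with det 5.
Per unit increase in fermentation, x* moves by d = (-0.6, 1).
The basis stays optimal until water becomes binding; allowable increase = 7.5 tank-days.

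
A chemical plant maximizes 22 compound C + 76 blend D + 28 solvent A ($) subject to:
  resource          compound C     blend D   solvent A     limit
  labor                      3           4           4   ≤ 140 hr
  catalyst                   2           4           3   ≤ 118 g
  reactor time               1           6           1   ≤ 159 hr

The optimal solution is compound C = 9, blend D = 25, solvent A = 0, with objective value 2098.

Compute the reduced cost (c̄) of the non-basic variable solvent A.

Binding: catalyst and reactor time. Non-binding: labor (13 unused).
Slack constraints have shadow price 0 (complementary slackness).
From A_Bᵀ y = c: 2·y_catalyst + 1·y_reactor time = 22; 4·y_catalyst + 6·y_reactor time = 76.
→ y_catalyst = 7 and y_reactor time = 8.
Reduced cost of solvent A: c₃ − yᵀa₃ = 28 − (7·3 + 8·1) = 28 − 29 = -1.

-1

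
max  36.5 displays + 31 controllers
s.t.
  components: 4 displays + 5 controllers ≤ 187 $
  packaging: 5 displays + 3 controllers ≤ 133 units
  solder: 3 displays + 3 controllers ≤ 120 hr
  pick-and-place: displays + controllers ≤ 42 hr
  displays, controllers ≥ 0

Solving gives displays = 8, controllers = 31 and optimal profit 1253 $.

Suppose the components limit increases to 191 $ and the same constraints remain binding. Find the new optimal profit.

1267

Binding: components and packaging. Non-binding: solder (3 unused), pick-and-place (3 unused).
Slack constraints have shadow price 0 (complementary slackness).
The binding rows give the dual system: 4·y_components + 5·y_packaging = 36.5 and 5·y_components + 3·y_packaging = 31.
This yields shadow prices y_components = 3.5, y_packaging = 4.5.
Δz = y_components·Δb = 3.5 × (4) = 14, so new z* = 1253 + 14 = 1267.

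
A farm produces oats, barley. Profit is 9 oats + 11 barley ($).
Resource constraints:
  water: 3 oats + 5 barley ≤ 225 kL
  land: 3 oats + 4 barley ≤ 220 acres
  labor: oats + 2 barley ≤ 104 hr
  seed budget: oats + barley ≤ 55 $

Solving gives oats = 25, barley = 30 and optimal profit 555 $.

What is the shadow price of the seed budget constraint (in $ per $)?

6

Check each constraint at x*: water 225/225 (tight); land 195/220 (slack 25); labor 85/104 (slack 19); seed budget 55/55 (tight).
Since land, labor are not tight, their duals are 0.
Dual feasibility on the basic columns requires 3·y_water + 1·y_seed budget = 9, 5·y_water + 1·y_seed budget = 11.
This yields shadow prices y_water = 1, y_seed budget = 6.
Shadow price of seed budget = 6.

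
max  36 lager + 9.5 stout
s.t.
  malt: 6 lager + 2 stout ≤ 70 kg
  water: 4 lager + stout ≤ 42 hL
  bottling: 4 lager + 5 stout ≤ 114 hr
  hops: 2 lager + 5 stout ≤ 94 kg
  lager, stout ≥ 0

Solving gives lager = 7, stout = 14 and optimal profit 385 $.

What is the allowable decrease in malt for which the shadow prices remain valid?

Binding constraints: malt, water. The basis is B = [[6,2],[4,1]] with det -2.
Per unit decrease in malt, x* moves by d = (0.5, -2).
The basis stays optimal until stout reaches 0; allowable decrease = 7 kg.

7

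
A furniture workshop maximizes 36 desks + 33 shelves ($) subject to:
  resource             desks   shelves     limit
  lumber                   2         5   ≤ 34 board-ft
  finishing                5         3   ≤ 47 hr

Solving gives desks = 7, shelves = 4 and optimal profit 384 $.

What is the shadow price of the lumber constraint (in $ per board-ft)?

Both lumber and finishing are binding at x*.
Dual feasibility on the basic columns requires 2·y_lumber + 5·y_finishing = 36, 5·y_lumber + 3·y_finishing = 33.
Solving: y_lumber = 3, y_finishing = 6.
Shadow price of lumber = 3.

3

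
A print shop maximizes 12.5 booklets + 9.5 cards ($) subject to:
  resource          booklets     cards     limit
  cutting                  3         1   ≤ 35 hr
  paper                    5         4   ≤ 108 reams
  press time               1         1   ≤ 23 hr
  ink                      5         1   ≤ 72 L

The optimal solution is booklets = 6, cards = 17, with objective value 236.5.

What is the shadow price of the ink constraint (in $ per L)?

Binding: cutting and press time. Non-binding: paper (10 unused), ink (25 unused).
Since paper, ink are not tight, their duals are 0.
The binding rows give the dual system: 3·y_cutting + 1·y_press time = 12.5 and 1·y_cutting + 1·y_press time = 9.5.
This yields shadow prices y_cutting = 1.5, y_press time = 8.
Shadow price of ink = 0.

0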